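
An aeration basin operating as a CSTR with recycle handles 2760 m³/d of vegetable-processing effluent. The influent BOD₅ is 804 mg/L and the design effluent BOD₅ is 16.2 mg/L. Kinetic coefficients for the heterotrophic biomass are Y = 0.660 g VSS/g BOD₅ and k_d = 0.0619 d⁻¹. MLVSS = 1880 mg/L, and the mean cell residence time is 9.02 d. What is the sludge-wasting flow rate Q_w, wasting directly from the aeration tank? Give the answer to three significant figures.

Steady-state biomass mass balance: V·X·(1 + k_d·θ_c) = Y·Q·(S₀ − S)·θ_c, so V = 0.660 × 2760 × (804 − 16.2) × 9.02 / [1880 × (1 + 0.0619 × 9.02)] = 1.29×10^7 / 2930 = 4418 m³.
Wasting from the aeration tank: Q_w = V / θ_c = 4418 / 9.02 = 489.8 m³/d.

Q_w ≈ 490 m³/d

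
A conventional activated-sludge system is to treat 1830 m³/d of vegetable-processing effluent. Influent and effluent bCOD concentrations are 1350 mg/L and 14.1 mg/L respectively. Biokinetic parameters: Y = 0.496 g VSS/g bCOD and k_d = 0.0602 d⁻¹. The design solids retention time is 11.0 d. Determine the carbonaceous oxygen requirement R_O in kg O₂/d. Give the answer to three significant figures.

The observed yield is Y_obs = Y/(1 + k_d·θ_c) = 0.496 / (1 + 0.0602 × 11.0) = 0.496 / 1.662 = 0.2984 g VSS per g bCOD removed.
Mass of bCOD removed per day: Q(S₀ − S) = 1830 × 1336 g/m³ = 2445 kg/d.
Net sludge production P_X = 0.2984 × 2445 = 729.5 kg VSS/d.
Carbonaceous O₂ demand = substrate oxidised − cell-mass equivalent = 2445 − 1.42 × 729.5 = 1409 kg O₂/d.

R_O ≈ 1410 kg O₂/d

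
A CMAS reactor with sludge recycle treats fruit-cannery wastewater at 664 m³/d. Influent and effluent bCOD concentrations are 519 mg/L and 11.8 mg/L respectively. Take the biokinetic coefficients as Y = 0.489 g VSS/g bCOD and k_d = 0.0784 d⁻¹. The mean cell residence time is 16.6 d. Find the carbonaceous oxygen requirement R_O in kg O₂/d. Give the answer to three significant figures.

R_O ≈ 235 kg O₂/d

Correct the yield for decay: Y_obs = Y/(1 + k_d θ_c) = 0.489 / (1 + 0.0784 × 16.6) = 0.489 / 2.301 = 0.2125.
Q·(S₀ − S) = 664 × (519 − 11.8) × 10⁻³ = 336.8 kg/d removed.
Net sludge production P_X = 0.2125 × 336.8 = 71.56 kg VSS/d.
R_O = Q·(S₀ − S) − 1.42·P_X = 336.8 − 1.42 × 71.56 = 235.2 kg O₂/d.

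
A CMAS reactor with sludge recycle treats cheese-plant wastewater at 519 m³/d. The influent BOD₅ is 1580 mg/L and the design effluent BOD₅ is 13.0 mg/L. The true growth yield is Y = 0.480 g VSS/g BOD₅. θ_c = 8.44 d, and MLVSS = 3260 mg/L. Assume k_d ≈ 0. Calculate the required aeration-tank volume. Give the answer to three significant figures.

With k_d = 0 the design equation reduces to V = Y Q (S₀−S) θ_c / X = 0.480 × 519 × (1580 − 13.0) × 8.44 / 3260 = 1011 m³.

V ≈ 1010 m³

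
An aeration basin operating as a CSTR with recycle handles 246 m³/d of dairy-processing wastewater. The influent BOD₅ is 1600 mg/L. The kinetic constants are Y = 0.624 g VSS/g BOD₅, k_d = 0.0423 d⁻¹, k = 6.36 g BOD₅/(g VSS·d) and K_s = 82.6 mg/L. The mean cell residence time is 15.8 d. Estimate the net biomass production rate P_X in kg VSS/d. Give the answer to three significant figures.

P_X ≈ 147 kg VSS/d

Effluent substrate depends only on kinetics and SRT: S = K_s(1 + k_d θ_c) / [θ_c(Yk − k_d) − 1] = 82.6 × (1 + 0.0423 × 15.8) / [15.8 × (0.624 × 6.36 − 0.0423) − 1] = 137.8 / 61.04 = 2.258 mg/L.
Observed yield with endogenous decay: Y_obs = Y / (1 + k_d·θ_c) = 0.624 / (1 + 0.0423 × 15.8) = 0.624 / 1.668 = 0.3740 g VSS/g BOD₅.
Q·(S₀ − S) = 246 × (1600 − 2.26) × 10⁻³ = 393.0 kg/d removed.
P_X = Y_obs · Q(S₀ − S) = 0.3740 × 393.0 = 147.0 kg VSS/d.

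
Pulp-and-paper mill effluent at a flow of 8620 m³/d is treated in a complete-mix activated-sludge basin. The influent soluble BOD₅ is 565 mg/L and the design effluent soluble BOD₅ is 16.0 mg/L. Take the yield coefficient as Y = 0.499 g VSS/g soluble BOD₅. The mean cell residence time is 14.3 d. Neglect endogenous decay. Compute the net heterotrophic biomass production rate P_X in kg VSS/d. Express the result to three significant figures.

No decay correction is needed, so Y_obs = Y = 0.499.
Substrate removed = Q·(S₀ − S) = 8620 m³/d × (565 − 16.0) g/m³ = 4.73×10^6 g/d = 4732 kg/d.
Net biomass production P_X = Y_obs × Q·(S₀ − S) = 0.4990 × 4732 = 2361 kg VSS/d.

P_X ≈ 2360 kg VSS/d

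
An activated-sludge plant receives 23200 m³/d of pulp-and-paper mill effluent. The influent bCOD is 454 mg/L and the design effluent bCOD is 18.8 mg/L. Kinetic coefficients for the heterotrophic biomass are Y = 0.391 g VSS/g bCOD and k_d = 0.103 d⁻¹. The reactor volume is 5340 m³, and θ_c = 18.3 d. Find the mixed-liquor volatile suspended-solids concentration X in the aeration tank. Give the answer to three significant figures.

X ≈ 4690 mg/L

Solving the biomass balance for X: X = Y Q (S₀−S) θ_c / [V (1+k_d θ_c)] = 0.391 × 23200 × (454 − 18.8) × 18.3 / [5340 × (1 + 0.103 × 18.3)] = 4690 mg/L.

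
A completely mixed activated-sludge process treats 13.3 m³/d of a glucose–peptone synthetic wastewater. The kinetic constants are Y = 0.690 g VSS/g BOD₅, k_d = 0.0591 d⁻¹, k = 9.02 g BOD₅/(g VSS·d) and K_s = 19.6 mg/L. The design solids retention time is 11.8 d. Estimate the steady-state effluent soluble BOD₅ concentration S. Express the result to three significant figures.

S ≈ 0.464 mg/L

From the Monod/SRT balance for a CMAS, S = K_s·(1+k_d θ_c)/[θ_c·(Y k − k_d) − 1] = 19.6 × (1 + 0.0591 × 11.8) / [11.8 × (0.690 × 9.02 − 0.0591) − 1] = 33.27 / 71.74 = 0.4637 mg/L.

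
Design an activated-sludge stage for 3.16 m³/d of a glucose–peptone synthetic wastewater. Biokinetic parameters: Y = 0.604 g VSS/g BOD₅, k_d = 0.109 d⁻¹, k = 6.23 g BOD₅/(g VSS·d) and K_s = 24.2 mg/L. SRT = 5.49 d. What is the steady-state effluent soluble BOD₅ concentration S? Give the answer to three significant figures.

From the Monod/SRT balance for a CMAS, S = K_s·(1+k_d θ_c)/[θ_c·(Y k − k_d) − 1] = 24.2 × (1 + 0.109 × 5.49) / [5.49 × (0.604 × 6.23 − 0.109) − 1] = 38.68 / 19.06 = 2.029 mg/L.

S ≈ 2.03 mg/L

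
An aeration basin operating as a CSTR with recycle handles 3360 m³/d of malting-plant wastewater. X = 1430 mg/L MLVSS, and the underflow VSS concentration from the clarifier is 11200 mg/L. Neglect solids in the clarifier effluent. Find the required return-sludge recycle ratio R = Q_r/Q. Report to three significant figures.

R ≈ 0.146

Solids balance on the clarifier gives (1+R)X = R·X_r, so R = X/(X_r − X) = 1430 / (11200 − 1430) = 0.1464.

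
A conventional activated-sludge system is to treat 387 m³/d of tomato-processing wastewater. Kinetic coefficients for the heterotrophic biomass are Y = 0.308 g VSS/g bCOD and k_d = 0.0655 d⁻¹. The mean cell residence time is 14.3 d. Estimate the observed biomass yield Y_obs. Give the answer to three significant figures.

Y_obs ≈ 0.159 g VSS/g bCOD

Correct the yield for decay: Y_obs = Y/(1 + k_d θ_c) = 0.308 / (1 + 0.0655 × 14.3) = 0.308 / 1.937 = 0.1590.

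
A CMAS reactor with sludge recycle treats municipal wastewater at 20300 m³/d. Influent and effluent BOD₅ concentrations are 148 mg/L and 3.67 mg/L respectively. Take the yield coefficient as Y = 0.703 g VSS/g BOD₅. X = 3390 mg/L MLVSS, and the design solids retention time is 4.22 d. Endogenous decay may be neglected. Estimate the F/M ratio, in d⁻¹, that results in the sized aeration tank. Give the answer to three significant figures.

Biomass mass balance (decay neglected): V·X = Y·Q·(S₀ − S)·θ_c, so V = 0.703 × 20300 × (148 − 3.67) × 4.22 / 3390 = 2564 m³.
Food-to-microorganism ratio F/M = Q S₀ / (V X) = 20300 × 148 / (2564 × 3390) = 0.3457 d⁻¹.

F/M ≈ 0.346 d⁻¹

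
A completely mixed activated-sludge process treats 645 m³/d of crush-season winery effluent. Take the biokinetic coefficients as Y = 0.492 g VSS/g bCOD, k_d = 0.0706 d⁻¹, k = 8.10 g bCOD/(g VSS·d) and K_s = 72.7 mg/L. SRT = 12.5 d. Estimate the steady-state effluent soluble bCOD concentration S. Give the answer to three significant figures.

S ≈ 2.86 mg/L

Effluent substrate depends only on kinetics and SRT: S = K_s(1 + k_d θ_c) / [θ_c(Yk − k_d) − 1] = 72.7 × (1 + 0.0706 × 12.5) / [12.5 × (0.492 × 8.10 − 0.0706) − 1] = 136.9 / 47.93 = 2.855 mg/L.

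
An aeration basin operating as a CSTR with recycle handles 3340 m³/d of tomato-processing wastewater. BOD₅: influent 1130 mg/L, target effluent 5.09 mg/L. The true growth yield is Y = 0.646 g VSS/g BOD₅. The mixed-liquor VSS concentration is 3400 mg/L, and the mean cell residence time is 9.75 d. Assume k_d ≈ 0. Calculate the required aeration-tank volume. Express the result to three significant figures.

V·X = Y·Q·ΔS·θ_c gives V = 0.646 × 3340 × (1130 − 5.09) × 9.75 / 3400 = 6960 m³.

V ≈ 6960 m³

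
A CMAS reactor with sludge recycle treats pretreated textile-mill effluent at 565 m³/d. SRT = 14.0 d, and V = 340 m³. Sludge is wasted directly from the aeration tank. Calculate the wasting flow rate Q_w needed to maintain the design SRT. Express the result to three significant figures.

Q_w ≈ 24.3 m³/d

For wasting at MLVSS concentration, Q_w = V/θ_c = 340.0/14.0 = 24.29 m³/d.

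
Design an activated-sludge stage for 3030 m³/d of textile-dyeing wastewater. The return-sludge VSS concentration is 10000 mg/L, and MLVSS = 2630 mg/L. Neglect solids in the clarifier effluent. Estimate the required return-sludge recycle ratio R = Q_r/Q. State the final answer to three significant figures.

R ≈ 0.357

Solids balance on the clarifier gives (1+R)X = R·X_r, so R = X/(X_r − X) = 2630 / (10000 − 2630) = 0.3569.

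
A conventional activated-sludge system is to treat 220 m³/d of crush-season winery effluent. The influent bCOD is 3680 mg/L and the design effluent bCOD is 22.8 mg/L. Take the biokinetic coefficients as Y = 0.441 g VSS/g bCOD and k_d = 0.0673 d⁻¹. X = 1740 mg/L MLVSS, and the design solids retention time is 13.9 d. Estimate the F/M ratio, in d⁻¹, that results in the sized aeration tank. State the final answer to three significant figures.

F/M ≈ 0.318 d⁻¹

Steady-state biomass mass balance: V·X·(1 + k_d·θ_c) = Y·Q·(S₀ − S)·θ_c, so V = 0.441 × 220 × (3680 − 22.8) × 13.9 / [1740 × (1 + 0.0673 × 13.9)] = 4.93×10^6 / 3368 = 1464 m³.
F/M = Q·S₀ / (V·X) = 220 × 3680 / (1464 × 1740) = 0.3177 g bCOD·(g VSS·d)⁻¹.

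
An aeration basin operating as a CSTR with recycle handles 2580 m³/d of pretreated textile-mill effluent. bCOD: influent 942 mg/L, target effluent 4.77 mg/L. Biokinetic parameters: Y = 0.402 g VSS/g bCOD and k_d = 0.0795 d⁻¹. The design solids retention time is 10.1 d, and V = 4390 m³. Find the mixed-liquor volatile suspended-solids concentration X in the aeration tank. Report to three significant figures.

From V·X·(1 + k_d·θ_c) = Y·Q·(S₀ − S)·θ_c: X = 0.402 × 2580 × (942 − 4.77) × 10.1 / [4390 × (1 + 0.0795 × 10.1)] = 1240 mg/L.

X ≈ 1240 mg/L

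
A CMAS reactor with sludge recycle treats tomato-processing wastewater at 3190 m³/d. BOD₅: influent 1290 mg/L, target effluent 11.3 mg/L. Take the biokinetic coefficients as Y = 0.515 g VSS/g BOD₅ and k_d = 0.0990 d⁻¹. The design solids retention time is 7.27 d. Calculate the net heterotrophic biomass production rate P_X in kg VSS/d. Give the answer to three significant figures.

P_X ≈ 1220 kg VSS/d

Observed yield with endogenous decay: Y_obs = Y / (1 + k_d·θ_c) = 0.515 / (1 + 0.0990 × 7.27) = 0.515 / 1.720 = 0.2995 g VSS/g BOD₅.
Substrate removed = Q·(S₀ − S) = 3190 m³/d × (1290 − 11.3) g/m³ = 4.08×10^6 g/d = 4079 kg/d.
P_X = Y_obs · Q(S₀ − S) = 0.2995 × 4079 = 1222 kg VSS/d.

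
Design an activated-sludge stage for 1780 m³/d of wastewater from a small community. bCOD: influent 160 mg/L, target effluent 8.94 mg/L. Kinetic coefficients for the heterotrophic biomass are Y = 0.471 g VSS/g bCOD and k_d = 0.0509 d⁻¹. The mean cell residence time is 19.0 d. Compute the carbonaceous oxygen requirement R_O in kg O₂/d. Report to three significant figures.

R_O ≈ 177 kg O₂/d

Y_obs = Y / (1 + k_d θ_c) = 0.471 / (1 + 0.0509 × 19.0) = 0.471 / 1.967 = 0.2394.
ΔS = 160 − 8.94 = 151.1 mg/L, so the substrate removal rate is 1780 × 151.1/1000 = 268.9 kg bCOD/d.
Biomass synthesised: P_X = Y_obs × 268.9 = 64.38 kg VSS/d.
R_O = Q·ΔS − 1.42 P_X = 268.9 − 91.42 = 177.5 kg O₂/d.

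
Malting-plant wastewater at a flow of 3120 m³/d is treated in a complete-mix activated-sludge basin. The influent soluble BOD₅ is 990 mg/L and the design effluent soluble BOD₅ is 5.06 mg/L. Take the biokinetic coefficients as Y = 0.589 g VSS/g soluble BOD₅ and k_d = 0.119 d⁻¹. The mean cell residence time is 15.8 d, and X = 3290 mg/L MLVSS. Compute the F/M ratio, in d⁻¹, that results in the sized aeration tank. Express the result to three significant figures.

Steady-state biomass mass balance: V·X·(1 + k_d·θ_c) = Y·Q·(S₀ − S)·θ_c, so V = 0.589 × 3120 × (990 − 5.06) × 15.8 / [3290 × (1 + 0.119 × 15.8)] = 2.86×10^7 / 9476 = 3018 m³.
Food-to-microorganism ratio F/M = Q S₀ / (V X) = 3120 × 990 / (3018 × 3290) = 0.3111 d⁻¹.

F/M ≈ 0.311 d⁻¹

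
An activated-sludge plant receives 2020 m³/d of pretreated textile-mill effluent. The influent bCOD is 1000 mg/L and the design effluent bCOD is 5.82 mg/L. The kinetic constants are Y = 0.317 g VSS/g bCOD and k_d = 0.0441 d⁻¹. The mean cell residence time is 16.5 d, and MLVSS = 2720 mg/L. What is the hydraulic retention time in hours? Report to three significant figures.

Steady-state biomass mass balance: V·X·(1 + k_d·θ_c) = Y·Q·(S₀ − S)·θ_c, so V = 0.317 × 2020 × (1000 − 5.82) × 16.5 / [2720 × (1 + 0.0441 × 16.5)] = 1.05×10^7 / 4699 = 2235 m³.
HRT = V/Q = 2235 m³ / 2020 m³·d⁻¹ = 1.107 d × 24 = 26.56 h.

τ ≈ 26.6 h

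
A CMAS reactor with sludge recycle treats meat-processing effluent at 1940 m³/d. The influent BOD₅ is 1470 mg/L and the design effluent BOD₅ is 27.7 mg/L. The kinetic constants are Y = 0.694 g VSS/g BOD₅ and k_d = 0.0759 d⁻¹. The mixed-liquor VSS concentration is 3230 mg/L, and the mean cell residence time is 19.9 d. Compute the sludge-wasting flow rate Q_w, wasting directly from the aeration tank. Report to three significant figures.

Q_w ≈ 239 m³/d

Steady-state biomass mass balance: V·X·(1 + k_d·θ_c) = Y·Q·(S₀ − S)·θ_c, so V = 0.694 × 1940 × (1470 − 27.7) × 19.9 / [3230 × (1 + 0.0759 × 19.9)] = 3.86×10^7 / 8109 = 4766 m³.
With mixed-liquor wasting, θ_c = V/Q_w, so Q_w = V/θ_c = 4766/19.9 = 239.5 m³/d.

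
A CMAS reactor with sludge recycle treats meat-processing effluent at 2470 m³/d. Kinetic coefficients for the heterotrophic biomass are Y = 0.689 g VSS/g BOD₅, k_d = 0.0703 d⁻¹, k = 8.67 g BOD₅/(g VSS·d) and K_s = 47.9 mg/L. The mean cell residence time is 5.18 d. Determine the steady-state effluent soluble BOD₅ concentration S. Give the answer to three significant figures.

S ≈ 2.21 mg/L

For a completely mixed reactor with recycle the Lawrence–McCarty relation gives S = K_s·(1 + k_d·θ_c) / [θ_c·(Y·k − k_d) − 1] = 47.9 × (1 + 0.0703 × 5.18) / [5.18 × (0.689 × 8.67 − 0.0703) − 1] = 65.34 / 29.58 = 2.209 mg/L.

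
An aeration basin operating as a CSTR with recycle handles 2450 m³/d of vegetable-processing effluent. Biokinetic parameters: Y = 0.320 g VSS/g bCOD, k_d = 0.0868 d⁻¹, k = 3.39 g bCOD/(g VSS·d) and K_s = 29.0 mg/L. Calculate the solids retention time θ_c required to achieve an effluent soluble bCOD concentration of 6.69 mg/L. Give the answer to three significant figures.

θ_c ≈ 8.58 d

Specific growth rate at S = 6.69 mg/L: μ = YkS/(K_s+S) = 0.320·3.39·6.69/(29.0+6.69) = 0.2033 d⁻¹.
Then 1/θ_c = μ − k_d = 0.2033 − 0.0868 = 0.1165 d⁻¹, giving θ_c = 8.581 d.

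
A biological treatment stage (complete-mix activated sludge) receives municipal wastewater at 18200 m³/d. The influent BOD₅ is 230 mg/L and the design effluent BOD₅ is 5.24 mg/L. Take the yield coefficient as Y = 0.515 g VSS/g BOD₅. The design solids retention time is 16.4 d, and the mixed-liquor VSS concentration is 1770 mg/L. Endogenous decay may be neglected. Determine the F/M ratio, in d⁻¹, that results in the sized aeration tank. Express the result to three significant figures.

F/M ≈ 0.121 d⁻¹

Biomass mass balance (decay neglected): V·X = Y·Q·(S₀ − S)·θ_c, so V = 0.515 × 18200 × (230 − 5.24) × 16.4 / 1770 = 19519 m³.
F/M = Q·S₀ / (V·X) = 18200 × 230 / (19519 × 1770) = 0.1212 g BOD₅·(g VSS·d)⁻¹.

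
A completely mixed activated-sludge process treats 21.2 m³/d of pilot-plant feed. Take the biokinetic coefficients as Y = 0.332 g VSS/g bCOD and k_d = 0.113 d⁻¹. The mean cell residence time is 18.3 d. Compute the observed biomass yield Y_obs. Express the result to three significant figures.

Y_obs ≈ 0.108 g VSS/g bCOD

The observed yield is Y_obs = Y/(1 + k_d·θ_c) = 0.332 / (1 + 0.113 × 18.3) = 0.332 / 3.068 = 0.1082 g VSS per g bCOD removed.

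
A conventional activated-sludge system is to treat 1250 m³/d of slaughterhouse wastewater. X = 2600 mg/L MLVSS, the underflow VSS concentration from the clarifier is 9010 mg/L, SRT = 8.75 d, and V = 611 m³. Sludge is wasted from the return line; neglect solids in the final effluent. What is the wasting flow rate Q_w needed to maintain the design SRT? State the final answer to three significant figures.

Q_w ≈ 20.2 m³/d

θ_c = V·X/(Q_w·X_r) when wasting from the recycle, so Q_w = V·X/(θ_c·X_r) = 611.0 × 2600 / (8.75 × 9010) = 20.15 m³/d.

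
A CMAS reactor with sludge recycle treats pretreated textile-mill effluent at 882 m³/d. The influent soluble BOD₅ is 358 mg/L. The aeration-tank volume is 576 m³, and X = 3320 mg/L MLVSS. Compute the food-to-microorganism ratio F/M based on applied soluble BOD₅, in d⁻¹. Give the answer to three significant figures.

F/M ≈ 0.165 d⁻¹

F/M = Q·S₀ / (V·X) = 882 × 358 / (576.0 × 3320) = 0.1651 g soluble BOD₅·(g VSS·d)⁻¹.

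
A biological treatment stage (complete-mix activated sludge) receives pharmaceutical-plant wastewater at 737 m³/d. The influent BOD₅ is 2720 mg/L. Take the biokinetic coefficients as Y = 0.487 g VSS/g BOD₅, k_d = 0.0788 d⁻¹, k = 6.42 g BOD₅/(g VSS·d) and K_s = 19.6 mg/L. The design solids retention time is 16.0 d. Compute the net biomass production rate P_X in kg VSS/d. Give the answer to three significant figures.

P_X ≈ 432 kg VSS/d

For a completely mixed reactor with recycle the Lawrence–McCarty relation gives S = K_s·(1 + k_d·θ_c) / [θ_c·(Y·k − k_d) − 1] = 19.6 × (1 + 0.0788 × 16.0) / [16.0 × (0.487 × 6.42 − 0.0788) − 1] = 44.31 / 47.76 = 0.9277 mg/L.
Correct the yield for decay: Y_obs = Y/(1 + k_d θ_c) = 0.487 / (1 + 0.0788 × 16.0) = 0.487 / 2.261 = 0.2154.
Mass of BOD₅ removed per day: Q(S₀ − S) = 737 × 2719 g/m³ = 2004 kg/d.
Biomass produced: P_X = Y_obs·Q·ΔS = 0.2154 × 2004 ≈ 431.7 kg VSS/d.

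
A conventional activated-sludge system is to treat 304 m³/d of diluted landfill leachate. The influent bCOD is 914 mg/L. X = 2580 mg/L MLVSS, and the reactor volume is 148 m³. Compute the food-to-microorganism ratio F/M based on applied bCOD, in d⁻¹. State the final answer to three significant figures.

F/M = applied load / biomass = Q·S₀/(V·X) = 304 × 914 / (148.0 × 2580) = 0.7277 d⁻¹.

F/M ≈ 0.728 d⁻¹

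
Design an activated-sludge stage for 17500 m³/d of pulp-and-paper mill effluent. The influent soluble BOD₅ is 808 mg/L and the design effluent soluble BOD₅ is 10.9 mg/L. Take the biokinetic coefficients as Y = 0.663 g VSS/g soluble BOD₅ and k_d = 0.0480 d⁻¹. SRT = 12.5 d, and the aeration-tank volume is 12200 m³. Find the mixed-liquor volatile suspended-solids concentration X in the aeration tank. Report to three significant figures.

Solving the biomass balance for X: X = Y Q (S₀−S) θ_c / [V (1+k_d θ_c)] = 0.663 × 17500 × (808 − 10.9) × 12.5 / [12200 × (1 + 0.0480 × 12.5)] = 5922 mg/L.

X ≈ 5920 mg/L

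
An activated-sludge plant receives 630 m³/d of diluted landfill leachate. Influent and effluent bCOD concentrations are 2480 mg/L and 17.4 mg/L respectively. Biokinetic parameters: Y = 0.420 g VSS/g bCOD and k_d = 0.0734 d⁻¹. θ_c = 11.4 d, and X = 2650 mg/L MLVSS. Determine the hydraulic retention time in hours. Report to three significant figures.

From the SRT design equation V = Y Q (S₀−S) θ_c / [X (1 + k_d θ_c)] = 0.420 × 630 × (2480 − 17.4) × 11.4 / [2650 × (1 + 0.0734 × 11.4)] = 7.43×10^6 / 4867 = 1526 m³.
Hydraulic retention time τ = V/Q = 1526 / 630 = 2.422 d = 58.14 h.

τ ≈ 58.1 h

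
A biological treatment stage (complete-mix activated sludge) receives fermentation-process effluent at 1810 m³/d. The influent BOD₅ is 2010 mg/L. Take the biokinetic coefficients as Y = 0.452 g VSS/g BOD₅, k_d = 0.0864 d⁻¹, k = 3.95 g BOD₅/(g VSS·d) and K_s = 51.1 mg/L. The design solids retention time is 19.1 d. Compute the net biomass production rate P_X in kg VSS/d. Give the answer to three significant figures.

P_X ≈ 619 kg VSS/d

For a completely mixed reactor with recycle the Lawrence–McCarty relation gives S = K_s·(1 + k_d·θ_c) / [θ_c·(Y·k − k_d) − 1] = 51.1 × (1 + 0.0864 × 19.1) / [19.1 × (0.452 × 3.95 − 0.0864) − 1] = 135.4 / 31.45 = 4.306 mg/L.
Y_obs = Y / (1 + k_d θ_c) = 0.452 / (1 + 0.0864 × 19.1) = 0.452 / 2.650 = 0.1706.
Q·(S₀ − S) = 1810 × (2010 − 4.31) × 10⁻³ = 3630 kg/d removed.
So the net sludge growth is P_X = 0.1706 × 3630 = 619.1 kg VSS/d.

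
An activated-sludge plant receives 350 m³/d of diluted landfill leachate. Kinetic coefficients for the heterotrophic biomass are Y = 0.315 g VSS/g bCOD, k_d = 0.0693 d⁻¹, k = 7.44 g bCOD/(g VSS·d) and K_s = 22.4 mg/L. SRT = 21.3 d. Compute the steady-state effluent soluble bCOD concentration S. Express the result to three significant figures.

Effluent substrate depends only on kinetics and SRT: S = K_s(1 + k_d θ_c) / [θ_c(Yk − k_d) − 1] = 22.4 × (1 + 0.0693 × 21.3) / [21.3 × (0.315 × 7.44 − 0.0693) − 1] = 55.46 / 47.44 = 1.169 mg/L.

S ≈ 1.17 mg/L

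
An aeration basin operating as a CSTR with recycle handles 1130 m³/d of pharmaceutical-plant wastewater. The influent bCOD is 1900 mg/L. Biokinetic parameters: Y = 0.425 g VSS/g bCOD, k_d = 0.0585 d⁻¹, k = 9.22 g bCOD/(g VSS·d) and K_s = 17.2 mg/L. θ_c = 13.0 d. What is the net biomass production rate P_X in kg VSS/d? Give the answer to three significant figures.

Effluent substrate depends only on kinetics and SRT: S = K_s(1 + k_d θ_c) / [θ_c(Yk − k_d) − 1] = 17.2 × (1 + 0.0585 × 13.0) / [13.0 × (0.425 × 9.22 − 0.0585) − 1] = 30.28 / 49.18 = 0.6157 mg/L.
The observed yield is Y_obs = Y/(1 + k_d·θ_c) = 0.425 / (1 + 0.0585 × 13.0) = 0.425 / 1.760 = 0.2414 g VSS per g bCOD removed.
ΔS = 1900 − 0.616 = 1899 mg/L, so the substrate removal rate is 1130 × 1899/1000 = 2146 kg bCOD/d.
Biomass produced: P_X = Y_obs·Q·ΔS = 0.2414 × 2146 ≈ 518.1 kg VSS/d.

P_X ≈ 518 kg VSS/d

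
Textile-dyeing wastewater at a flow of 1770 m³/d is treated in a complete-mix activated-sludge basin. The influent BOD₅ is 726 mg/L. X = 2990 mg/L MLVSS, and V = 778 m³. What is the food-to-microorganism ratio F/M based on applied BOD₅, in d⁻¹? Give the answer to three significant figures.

F/M ≈ 0.552 d⁻¹

Food-to-microorganism ratio F/M = Q S₀ / (V X) = 1770 × 726 / (778.0 × 2990) = 0.5524 d⁻¹.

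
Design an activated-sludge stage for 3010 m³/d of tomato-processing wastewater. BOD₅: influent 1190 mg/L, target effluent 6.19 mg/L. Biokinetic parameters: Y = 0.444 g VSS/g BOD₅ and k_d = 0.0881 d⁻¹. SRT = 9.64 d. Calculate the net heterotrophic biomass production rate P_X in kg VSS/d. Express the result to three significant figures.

Correct the yield for decay: Y_obs = Y/(1 + k_d θ_c) = 0.444 / (1 + 0.0881 × 9.64) = 0.444 / 1.849 = 0.2401.
Mass of BOD₅ removed per day: Q(S₀ − S) = 3010 × 1184 g/m³ = 3563 kg/d.
Net biomass production P_X = Y_obs × Q·(S₀ − S) = 0.2401 × 3563 = 855.5 kg VSS/d.

P_X ≈ 856 kg VSS/d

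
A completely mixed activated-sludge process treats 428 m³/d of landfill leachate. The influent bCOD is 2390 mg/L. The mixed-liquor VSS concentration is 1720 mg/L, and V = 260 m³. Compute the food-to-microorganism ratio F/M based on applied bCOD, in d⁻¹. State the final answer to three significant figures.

F/M = Q·S₀ / (V·X) = 428 × 2390 / (260.0 × 1720) = 2.287 g bCOD·(g VSS·d)⁻¹.

F/M ≈ 2.29 d⁻¹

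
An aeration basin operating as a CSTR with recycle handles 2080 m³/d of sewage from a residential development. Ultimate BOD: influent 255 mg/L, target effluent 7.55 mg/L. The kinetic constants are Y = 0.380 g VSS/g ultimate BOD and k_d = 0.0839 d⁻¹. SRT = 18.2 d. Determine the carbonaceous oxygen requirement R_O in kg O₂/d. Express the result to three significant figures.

R_O ≈ 405 kg O₂/d

Observed yield with endogenous decay: Y_obs = Y / (1 + k_d·θ_c) = 0.380 / (1 + 0.0839 × 18.2) = 0.380 / 2.527 = 0.1504 g VSS/g ultimate BOD.
Q·(S₀ − S) = 2080 × (255 − 7.55) × 10⁻³ = 514.7 kg/d removed.
Biomass synthesised: P_X = Y_obs × 514.7 = 77.40 kg VSS/d.
R_O = Q·(S₀ − S) − 1.42·P_X = 514.7 − 1.42 × 77.40 = 404.8 kg O₂/d.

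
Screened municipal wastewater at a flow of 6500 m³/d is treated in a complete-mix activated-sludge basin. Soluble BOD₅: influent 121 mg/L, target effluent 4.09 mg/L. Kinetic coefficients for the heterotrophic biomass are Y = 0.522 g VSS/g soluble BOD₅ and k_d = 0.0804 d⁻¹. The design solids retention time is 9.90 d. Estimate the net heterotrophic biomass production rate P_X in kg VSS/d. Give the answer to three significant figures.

The observed yield is Y_obs = Y/(1 + k_d·θ_c) = 0.522 / (1 + 0.0804 × 9.90) = 0.522 / 1.796 = 0.2907 g VSS per g soluble BOD₅ removed.
Q·(S₀ − S) = 6500 × (121 − 4.09) × 10⁻³ = 759.9 kg/d removed.
So the net sludge growth is P_X = 0.2907 × 759.9 = 220.9 kg VSS/d.

P_X ≈ 221 kg VSS/d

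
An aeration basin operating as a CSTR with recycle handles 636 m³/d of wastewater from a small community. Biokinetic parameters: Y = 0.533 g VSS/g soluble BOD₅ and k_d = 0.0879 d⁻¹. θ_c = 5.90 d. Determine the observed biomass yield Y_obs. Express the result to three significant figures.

Y_obs ≈ 0.351 g VSS/g soluble BOD₅

Correct the yield for decay: Y_obs = Y/(1 + k_d θ_c) = 0.533 / (1 + 0.0879 × 5.90) = 0.533 / 1.519 = 0.3510.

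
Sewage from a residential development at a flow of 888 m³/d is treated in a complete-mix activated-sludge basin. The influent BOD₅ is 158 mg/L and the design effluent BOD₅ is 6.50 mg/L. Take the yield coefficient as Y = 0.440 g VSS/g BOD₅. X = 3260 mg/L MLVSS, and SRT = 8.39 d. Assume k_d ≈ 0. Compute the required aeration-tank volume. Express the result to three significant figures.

V ≈ 152 m³

V·X = Y·Q·ΔS·θ_c gives V = 0.440 × 888 × (158 − 6.50) × 8.39 / 3260 = 152.3 m³.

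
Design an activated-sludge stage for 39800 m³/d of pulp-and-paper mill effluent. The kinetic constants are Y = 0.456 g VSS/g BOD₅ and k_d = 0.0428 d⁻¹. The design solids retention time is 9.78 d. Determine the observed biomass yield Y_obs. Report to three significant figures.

The observed yield is Y_obs = Y/(1 + k_d·θ_c) = 0.456 / (1 + 0.0428 × 9.78) = 0.456 / 1.419 = 0.3214 g VSS per g BOD₅ removed.

Y_obs ≈ 0.321 g VSS/g BOD₅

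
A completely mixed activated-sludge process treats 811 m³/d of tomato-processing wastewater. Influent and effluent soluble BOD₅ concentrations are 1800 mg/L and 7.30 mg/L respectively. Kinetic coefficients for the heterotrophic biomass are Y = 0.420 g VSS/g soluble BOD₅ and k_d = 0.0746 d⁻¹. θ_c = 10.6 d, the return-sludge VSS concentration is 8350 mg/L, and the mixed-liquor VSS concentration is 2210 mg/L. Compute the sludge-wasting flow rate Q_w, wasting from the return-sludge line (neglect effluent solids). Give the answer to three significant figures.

Rearranging the biomass balance for a CMAS with decay, V = Y·Q·ΔS·θ_c / [X·(1+k_d θ_c)] = 0.420 × 811 × (1800 − 7.30) × 10.6 / [2210 × (1 + 0.0746 × 10.6)] = 6.47×10^6 / 3958 = 1636 m³.
Q_w = (V·X)/(θ_c X_r) = 1636 × 2210 / (10.6 × 8350) = 40.84 m³/d.

Q_w ≈ 40.8 m³/d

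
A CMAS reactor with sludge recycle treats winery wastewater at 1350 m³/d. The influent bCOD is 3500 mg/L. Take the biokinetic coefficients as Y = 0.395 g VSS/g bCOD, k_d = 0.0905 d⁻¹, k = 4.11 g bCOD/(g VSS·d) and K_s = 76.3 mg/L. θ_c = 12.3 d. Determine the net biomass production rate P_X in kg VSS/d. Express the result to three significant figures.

Effluent substrate depends only on kinetics and SRT: S = K_s(1 + k_d θ_c) / [θ_c(Yk − k_d) − 1] = 76.3 × (1 + 0.0905 × 12.3) / [12.3 × (0.395 × 4.11 − 0.0905) − 1] = 161.2 / 17.86 = 9.030 mg/L.
The observed yield is Y_obs = Y/(1 + k_d·θ_c) = 0.395 / (1 + 0.0905 × 12.3) = 0.395 / 2.113 = 0.1869 g VSS per g bCOD removed.
Mass of bCOD removed per day: Q(S₀ − S) = 1350 × 3491 g/m³ = 4713 kg/d.
Biomass produced: P_X = Y_obs·Q·ΔS = 0.1869 × 4713 ≈ 880.9 kg VSS/d.

P_X ≈ 881 kg VSS/d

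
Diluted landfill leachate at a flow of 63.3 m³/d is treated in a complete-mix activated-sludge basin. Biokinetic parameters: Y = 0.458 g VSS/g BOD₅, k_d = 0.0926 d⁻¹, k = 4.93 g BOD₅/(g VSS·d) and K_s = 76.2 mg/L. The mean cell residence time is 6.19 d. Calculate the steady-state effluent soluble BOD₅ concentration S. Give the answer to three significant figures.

S ≈ 9.66 mg/L

Effluent substrate depends only on kinetics and SRT: S = K_s(1 + k_d θ_c) / [θ_c(Yk − k_d) − 1] = 76.2 × (1 + 0.0926 × 6.19) / [6.19 × (0.458 × 4.93 − 0.0926) − 1] = 119.9 / 12.40 = 9.665 mg/L.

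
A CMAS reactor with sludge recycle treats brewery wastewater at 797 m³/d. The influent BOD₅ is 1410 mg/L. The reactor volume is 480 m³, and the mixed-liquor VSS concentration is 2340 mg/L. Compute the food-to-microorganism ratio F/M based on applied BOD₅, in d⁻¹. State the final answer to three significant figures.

F/M ≈ 1.00 d⁻¹

F/M = applied load / biomass = Q·S₀/(V·X) = 797 × 1410 / (480.0 × 2340) = 1.001 d⁻¹.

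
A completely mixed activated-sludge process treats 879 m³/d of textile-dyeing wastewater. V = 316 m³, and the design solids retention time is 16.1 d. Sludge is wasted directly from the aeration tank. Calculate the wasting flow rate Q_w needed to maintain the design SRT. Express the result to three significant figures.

Wasting from the aeration tank: Q_w = V / θ_c = 316.0 / 16.1 = 19.63 m³/d.

Q_w ≈ 19.6 m³/d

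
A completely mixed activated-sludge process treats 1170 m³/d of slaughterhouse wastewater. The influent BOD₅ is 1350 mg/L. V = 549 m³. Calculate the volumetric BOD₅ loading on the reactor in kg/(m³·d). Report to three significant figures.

L_v ≈ 2.88 kg BOD₅/(m³·d)

L_v = Q S₀ / V = 1170 × 1350 × 10⁻³ / 549.0 = 2.877 kg/(m³·d).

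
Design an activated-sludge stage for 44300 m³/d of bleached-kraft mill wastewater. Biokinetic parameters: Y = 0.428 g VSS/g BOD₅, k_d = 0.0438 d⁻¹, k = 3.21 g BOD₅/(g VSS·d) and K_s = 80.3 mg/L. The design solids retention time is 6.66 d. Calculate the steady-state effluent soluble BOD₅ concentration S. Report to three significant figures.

S ≈ 13.2 mg/L

Effluent substrate depends only on kinetics and SRT: S = K_s(1 + k_d θ_c) / [θ_c(Yk − k_d) − 1] = 80.3 × (1 + 0.0438 × 6.66) / [6.66 × (0.428 × 3.21 − 0.0438) − 1] = 103.7 / 7.858 = 13.20 mg/L.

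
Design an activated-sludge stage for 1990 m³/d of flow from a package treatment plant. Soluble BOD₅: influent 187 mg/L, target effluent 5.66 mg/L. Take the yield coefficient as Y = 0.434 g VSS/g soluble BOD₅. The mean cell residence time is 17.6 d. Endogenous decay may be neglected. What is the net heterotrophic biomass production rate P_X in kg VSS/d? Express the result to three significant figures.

P_X ≈ 157 kg VSS/d

With endogenous decay neglected, the observed yield equals the true yield: Y_obs = Y = 0.434 g VSS/g soluble BOD₅.
ΔS = 187 − 5.66 = 181.3 mg/L, so the substrate removal rate is 1990 × 181.3/1000 = 360.9 kg soluble BOD₅/d.
So the net sludge growth is P_X = 0.4340 × 360.9 = 156.6 kg VSS/d.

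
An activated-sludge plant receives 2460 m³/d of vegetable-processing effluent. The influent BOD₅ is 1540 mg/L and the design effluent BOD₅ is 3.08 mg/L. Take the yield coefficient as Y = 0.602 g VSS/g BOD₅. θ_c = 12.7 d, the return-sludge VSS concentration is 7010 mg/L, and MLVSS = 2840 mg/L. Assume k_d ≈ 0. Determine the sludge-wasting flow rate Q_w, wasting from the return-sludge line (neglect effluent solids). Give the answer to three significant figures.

Q_w ≈ 325 m³/d

With k_d = 0 the design equation reduces to V = Y Q (S₀−S) θ_c / X = 0.602 × 2460 × (1540 − 3.08) × 12.7 / 2840 = 10178 m³.
Q_w = (V·X)/(θ_c X_r) = 10178 × 2840 / (12.7 × 7010) = 324.7 m³/d.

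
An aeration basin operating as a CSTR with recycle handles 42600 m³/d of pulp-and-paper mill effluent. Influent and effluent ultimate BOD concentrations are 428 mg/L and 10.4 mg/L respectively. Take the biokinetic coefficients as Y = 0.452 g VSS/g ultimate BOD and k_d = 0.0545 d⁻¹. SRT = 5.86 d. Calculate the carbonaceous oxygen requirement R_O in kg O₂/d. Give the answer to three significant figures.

R_O ≈ 9140 kg O₂/d

The observed yield is Y_obs = Y/(1 + k_d·θ_c) = 0.452 / (1 + 0.0545 × 5.86) = 0.452 / 1.319 = 0.3426 g VSS per g ultimate BOD removed.
Mass of ultimate BOD removed per day: Q(S₀ − S) = 42600 × 417.6 g/m³ = 17790 kg/d.
Biomass synthesised: P_X = Y_obs × 17790 = 6095 kg VSS/d.
R_O = Q·ΔS − 1.42 P_X = 17790 − 8654 = 9135 kg O₂/d.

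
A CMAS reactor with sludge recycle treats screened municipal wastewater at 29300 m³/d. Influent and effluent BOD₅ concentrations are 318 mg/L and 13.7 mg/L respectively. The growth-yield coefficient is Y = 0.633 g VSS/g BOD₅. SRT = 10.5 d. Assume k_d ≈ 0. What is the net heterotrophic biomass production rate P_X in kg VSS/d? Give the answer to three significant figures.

With endogenous decay neglected, the observed yield equals the true yield: Y_obs = Y = 0.633 g VSS/g BOD₅.
Mass of BOD₅ removed per day: Q(S₀ − S) = 29300 × 304.3 g/m³ = 8916 kg/d.
Biomass produced: P_X = Y_obs·Q·ΔS = 0.6330 × 8916 ≈ 5644 kg VSS/d.

P_X ≈ 5640 kg VSS/d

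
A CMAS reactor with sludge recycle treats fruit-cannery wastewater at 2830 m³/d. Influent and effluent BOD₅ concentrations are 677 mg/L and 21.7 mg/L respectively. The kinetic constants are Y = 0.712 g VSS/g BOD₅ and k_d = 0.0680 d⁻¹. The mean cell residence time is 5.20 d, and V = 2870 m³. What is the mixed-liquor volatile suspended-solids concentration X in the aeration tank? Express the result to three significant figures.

X ≈ 1770 mg/L

X = Y·Q·ΔS·θ_c / [V·(1 + k_d θ_c)] = 0.712 × 2830 × (677 − 21.7) × 5.20 / [2870 × (1 + 0.0680 × 5.20)] = 1767 mg/L.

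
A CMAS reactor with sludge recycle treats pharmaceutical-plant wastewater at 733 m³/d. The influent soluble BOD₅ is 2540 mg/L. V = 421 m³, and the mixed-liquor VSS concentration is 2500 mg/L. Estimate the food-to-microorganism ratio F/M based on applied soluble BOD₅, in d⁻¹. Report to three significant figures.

F/M ≈ 1.77 d⁻¹

F/M = Q·S₀ / (V·X) = 733 × 2540 / (421.0 × 2500) = 1.769 g soluble BOD₅·(g VSS·d)⁻¹.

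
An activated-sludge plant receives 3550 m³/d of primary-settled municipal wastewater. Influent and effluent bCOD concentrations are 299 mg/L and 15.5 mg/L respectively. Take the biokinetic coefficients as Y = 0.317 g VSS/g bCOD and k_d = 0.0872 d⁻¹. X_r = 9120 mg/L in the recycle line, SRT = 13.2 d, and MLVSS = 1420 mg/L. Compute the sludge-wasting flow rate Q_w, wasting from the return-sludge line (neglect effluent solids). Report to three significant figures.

From the SRT design equation V = Y Q (S₀−S) θ_c / [X (1 + k_d θ_c)] = 0.317 × 3550 × (299 − 15.5) × 13.2 / [1420 × (1 + 0.0872 × 13.2)] = 4.21×10^6 / 3054 = 1379 m³.
θ_c = V·X/(Q_w·X_r) when wasting from the recycle, so Q_w = V·X/(θ_c·X_r) = 1379 × 1420 / (13.2 × 9120) = 16.26 m³/d.

Q_w ≈ 16.3 m³/d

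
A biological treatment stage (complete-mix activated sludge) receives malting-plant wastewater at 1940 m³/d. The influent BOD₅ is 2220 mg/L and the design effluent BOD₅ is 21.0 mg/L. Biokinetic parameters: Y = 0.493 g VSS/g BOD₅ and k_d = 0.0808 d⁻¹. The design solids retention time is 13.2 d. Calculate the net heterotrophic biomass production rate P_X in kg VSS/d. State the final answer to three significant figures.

P_X ≈ 1020 kg VSS/d

The observed yield is Y_obs = Y/(1 + k_d·θ_c) = 0.493 / (1 + 0.0808 × 13.2) = 0.493 / 2.067 = 0.2386 g VSS per g BOD₅ removed.
ΔS = 2220 − 21.0 = 2199 mg/L, so the substrate removal rate is 1940 × 2199/1000 = 4266 kg BOD₅/d.
P_X = Y_obs · Q(S₀ − S) = 0.2386 × 4266 = 1018 kg VSS/d.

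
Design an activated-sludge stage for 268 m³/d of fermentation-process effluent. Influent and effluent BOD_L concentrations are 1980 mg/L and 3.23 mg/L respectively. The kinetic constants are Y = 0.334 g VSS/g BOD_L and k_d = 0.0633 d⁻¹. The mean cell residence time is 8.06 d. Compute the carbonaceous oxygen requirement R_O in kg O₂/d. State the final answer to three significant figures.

R_O ≈ 363 kg O₂/d

Y_obs = Y / (1 + k_d θ_c) = 0.334 / (1 + 0.0633 × 8.06) = 0.334 / 1.510 = 0.2212.
Substrate removed = Q·(S₀ − S) = 268 m³/d × (1980 − 3.23) g/m³ = 5.3×10^5 g/d = 529.8 kg/d.
P_X = Y_obs·Q·(S₀ − S) = 0.2212 × 529.8 = 117.2 kg VSS/d.
R_O = Q·ΔS − 1.42 P_X = 529.8 − 166.4 = 363.4 kg O₂/d.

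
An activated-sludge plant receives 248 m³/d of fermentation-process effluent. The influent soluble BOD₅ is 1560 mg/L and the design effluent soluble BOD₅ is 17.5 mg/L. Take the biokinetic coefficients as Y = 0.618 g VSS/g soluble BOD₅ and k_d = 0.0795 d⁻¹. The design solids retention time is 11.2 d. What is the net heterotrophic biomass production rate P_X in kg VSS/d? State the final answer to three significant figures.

P_X ≈ 125 kg VSS/d

The observed yield is Y_obs = Y/(1 + k_d·θ_c) = 0.618 / (1 + 0.0795 × 11.2) = 0.618 / 1.890 = 0.3269 g VSS per g soluble BOD₅ removed.
Q·(S₀ − S) = 248 × (1560 − 17.5) × 10⁻³ = 382.5 kg/d removed.
Net biomass production P_X = Y_obs × Q·(S₀ − S) = 0.3269 × 382.5 = 125.1 kg VSS/d.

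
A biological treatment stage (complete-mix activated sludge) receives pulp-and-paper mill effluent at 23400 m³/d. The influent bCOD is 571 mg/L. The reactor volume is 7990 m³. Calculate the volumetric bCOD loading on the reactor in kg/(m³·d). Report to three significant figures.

Applied bCOD load per unit volume = Q·S₀/V = (23400 × 571/1000)/7990 = 1.672 kg bCOD·m⁻³·d⁻¹.

L_v ≈ 1.67 kg bCOD/(m³·d)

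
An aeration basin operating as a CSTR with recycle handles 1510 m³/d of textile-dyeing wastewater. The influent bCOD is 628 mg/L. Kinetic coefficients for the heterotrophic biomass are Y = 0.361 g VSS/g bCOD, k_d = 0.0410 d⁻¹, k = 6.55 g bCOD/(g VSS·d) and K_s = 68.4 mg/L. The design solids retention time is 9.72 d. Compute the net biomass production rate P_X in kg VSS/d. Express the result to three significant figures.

P_X ≈ 243 kg VSS/d

From the Monod/SRT balance for a CMAS, S = K_s·(1+k_d θ_c)/[θ_c·(Y k − k_d) − 1] = 68.4 × (1 + 0.0410 × 9.72) / [9.72 × (0.361 × 6.55 − 0.0410) − 1] = 95.66 / 21.58 = 4.432 mg/L.
Observed yield with endogenous decay: Y_obs = Y / (1 + k_d·θ_c) = 0.361 / (1 + 0.0410 × 9.72) = 0.361 / 1.399 = 0.2581 g VSS/g bCOD.
Q·(S₀ − S) = 1510 × (628 − 4.43) × 10⁻³ = 941.6 kg/d removed.
Biomass produced: P_X = Y_obs·Q·ΔS = 0.2581 × 941.6 ≈ 243.1 kg VSS/d.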